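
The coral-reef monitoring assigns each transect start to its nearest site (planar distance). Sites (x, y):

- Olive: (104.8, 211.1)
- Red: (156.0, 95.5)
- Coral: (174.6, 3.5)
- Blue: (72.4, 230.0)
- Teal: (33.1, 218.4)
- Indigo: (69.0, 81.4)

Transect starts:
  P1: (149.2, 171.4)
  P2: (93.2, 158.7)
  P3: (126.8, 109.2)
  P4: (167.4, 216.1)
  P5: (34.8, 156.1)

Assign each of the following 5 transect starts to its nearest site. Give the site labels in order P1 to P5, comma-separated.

P1 → Olive (d²=3547.45)
P2 → Olive (d²=2880.32)
P3 → Red (d²=1040.33)
P4 → Olive (d²=3943.76)
P5 → Teal (d²=3884.18)

Olive, Olive, Red, Olive, Teal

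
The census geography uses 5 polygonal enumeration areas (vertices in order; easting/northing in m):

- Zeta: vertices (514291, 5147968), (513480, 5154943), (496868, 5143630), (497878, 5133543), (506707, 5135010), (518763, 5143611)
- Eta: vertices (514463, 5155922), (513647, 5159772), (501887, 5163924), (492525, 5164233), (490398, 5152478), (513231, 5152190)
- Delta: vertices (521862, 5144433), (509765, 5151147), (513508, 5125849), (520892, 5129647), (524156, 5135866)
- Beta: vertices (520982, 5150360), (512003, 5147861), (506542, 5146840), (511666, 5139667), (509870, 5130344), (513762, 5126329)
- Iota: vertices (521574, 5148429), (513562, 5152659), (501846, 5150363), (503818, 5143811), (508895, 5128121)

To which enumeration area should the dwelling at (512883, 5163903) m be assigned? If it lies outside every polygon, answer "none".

none

Cast a ray rightward from (512883, 5163903). For each polygon, the edges (by vertex number in listed order) whose endpoints lie on opposite sides of northing = 5163903, where each meets that height, and whether that is right or left of the point:
Zeta: no edge straddles that height → 0 crossings.
Eta: 2–3 at easting≈501946.5 (left), 4–5 at easting≈492465.3 (left) → 0 crossings.
Delta: no edge straddles that height → 0 crossings.
Beta: no edge straddles that height → 0 crossings.
Iota: no edge straddles that height → 0 crossings.
All counts are even, so the point lies outside every listed polygon.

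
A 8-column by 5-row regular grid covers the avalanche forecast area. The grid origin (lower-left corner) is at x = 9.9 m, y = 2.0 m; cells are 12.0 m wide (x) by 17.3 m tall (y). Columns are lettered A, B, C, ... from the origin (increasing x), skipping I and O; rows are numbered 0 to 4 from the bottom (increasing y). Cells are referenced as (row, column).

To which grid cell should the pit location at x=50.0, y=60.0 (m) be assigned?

(3, D)

Column index: ⌊(50.0 − 9.9) / 12.0⌋ = ⌊3.342⌋ = 3 → column D
Row offset from origin: ⌊(60.0 − 2.0) / 17.3⌋ = ⌊3.353⌋ = 3 → row 3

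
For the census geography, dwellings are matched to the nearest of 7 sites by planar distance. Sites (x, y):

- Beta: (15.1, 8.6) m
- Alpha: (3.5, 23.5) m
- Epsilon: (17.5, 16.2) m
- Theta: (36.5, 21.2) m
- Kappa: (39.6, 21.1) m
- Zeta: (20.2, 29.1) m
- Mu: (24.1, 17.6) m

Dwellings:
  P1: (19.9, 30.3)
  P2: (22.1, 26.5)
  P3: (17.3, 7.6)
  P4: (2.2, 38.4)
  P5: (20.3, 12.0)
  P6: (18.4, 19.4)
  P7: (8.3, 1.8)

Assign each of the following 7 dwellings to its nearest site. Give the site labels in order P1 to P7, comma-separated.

P1 → Zeta (d²=1.53)
P2 → Zeta (d²=10.37)
P3 → Beta (d²=5.84)
P4 → Alpha (d²=223.70)
P5 → Epsilon (d²=25.48)
P6 → Epsilon (d²=11.05)
P7 → Beta (d²=92.48)

Zeta, Zeta, Beta, Alpha, Epsilon, Epsilon, Beta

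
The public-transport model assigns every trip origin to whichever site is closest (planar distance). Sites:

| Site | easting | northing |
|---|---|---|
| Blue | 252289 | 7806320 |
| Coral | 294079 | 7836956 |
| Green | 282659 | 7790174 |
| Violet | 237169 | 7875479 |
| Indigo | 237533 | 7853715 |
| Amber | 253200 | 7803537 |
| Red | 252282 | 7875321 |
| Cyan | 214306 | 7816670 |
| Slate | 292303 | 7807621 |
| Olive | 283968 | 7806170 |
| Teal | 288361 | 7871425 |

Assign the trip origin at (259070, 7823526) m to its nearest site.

Squared distances to each site:
Blue: 342028397.000; Coral: 1405994981.000; Green: 1668796825.000; Violet: 3178768010.000; Indigo: 1375218090.000; Amber: 434017021.000; Red: 2728798969.000; Cyan: 2050820432.000; Slate: 1357401314.000; Olive: 921141140.000; Teal: 3152276882.000.
Minimum at Blue.

Blue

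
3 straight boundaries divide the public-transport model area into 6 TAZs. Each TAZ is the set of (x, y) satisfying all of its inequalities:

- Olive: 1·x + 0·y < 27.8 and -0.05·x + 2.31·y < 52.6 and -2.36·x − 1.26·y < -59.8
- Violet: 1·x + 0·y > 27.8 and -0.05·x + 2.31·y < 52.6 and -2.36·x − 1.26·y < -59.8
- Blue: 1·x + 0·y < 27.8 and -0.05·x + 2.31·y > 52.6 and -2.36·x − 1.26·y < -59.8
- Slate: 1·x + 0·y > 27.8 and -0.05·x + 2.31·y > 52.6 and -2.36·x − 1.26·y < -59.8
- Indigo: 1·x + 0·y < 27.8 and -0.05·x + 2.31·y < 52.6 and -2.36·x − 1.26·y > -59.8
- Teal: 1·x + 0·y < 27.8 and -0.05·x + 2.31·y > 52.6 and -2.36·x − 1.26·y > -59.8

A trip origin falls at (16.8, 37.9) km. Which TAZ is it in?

Blue

1·16.8 + 0·37.9 = 16.800, which is < 27.8
-0.05·16.8 + 2.31·37.9 = 86.709, which is > 52.6
-2.36·16.8 − 1.26·37.9 = -87.402, which is < -59.8
This sign pattern matches Blue.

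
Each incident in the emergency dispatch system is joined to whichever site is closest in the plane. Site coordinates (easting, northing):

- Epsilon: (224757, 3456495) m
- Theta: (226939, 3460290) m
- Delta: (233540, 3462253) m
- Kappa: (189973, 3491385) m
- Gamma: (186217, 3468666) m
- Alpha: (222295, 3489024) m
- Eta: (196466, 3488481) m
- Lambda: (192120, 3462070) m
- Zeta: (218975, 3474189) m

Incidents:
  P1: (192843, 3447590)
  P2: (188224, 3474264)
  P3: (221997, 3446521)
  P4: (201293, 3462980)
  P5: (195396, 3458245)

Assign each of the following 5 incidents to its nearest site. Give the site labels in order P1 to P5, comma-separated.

P1 → Lambda (d²=210193129.00)
P2 → Gamma (d²=35365653.00)
P3 → Epsilon (d²=107098276.00)
P4 → Lambda (d²=84972029.00)
P5 → Lambda (d²=25362801.00)

Lambda, Gamma, Epsilon, Lambda, Lambda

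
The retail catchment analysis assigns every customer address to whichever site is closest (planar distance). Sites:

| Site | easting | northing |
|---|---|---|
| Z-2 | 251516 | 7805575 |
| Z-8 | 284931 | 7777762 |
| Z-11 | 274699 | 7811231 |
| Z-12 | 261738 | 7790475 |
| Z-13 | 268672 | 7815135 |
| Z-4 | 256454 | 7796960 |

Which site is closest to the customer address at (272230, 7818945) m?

Squared distances to each site:
Z-2: 607826696.000; Z-8: 1857354890.000; Z-11: 65601757.000; Z-12: 920622964.000; Z-13: 27175464.000; Z-4: 732222401.000.
Minimum at Z-13.

Z-13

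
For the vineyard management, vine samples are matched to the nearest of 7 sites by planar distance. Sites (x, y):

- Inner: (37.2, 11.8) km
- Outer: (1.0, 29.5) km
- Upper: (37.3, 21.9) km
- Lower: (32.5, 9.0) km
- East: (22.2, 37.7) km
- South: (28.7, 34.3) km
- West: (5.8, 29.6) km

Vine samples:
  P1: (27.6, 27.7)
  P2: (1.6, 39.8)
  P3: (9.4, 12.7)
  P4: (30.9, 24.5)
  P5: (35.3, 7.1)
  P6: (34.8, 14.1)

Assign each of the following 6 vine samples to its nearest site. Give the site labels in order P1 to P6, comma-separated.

P1 → South (d²=44.77)
P2 → Outer (d²=106.45)
P3 → West (d²=298.57)
P4 → Upper (d²=47.72)
P5 → Lower (d²=11.45)
P6 → Inner (d²=11.05)

South, Outer, West, Upper, Lower, Inner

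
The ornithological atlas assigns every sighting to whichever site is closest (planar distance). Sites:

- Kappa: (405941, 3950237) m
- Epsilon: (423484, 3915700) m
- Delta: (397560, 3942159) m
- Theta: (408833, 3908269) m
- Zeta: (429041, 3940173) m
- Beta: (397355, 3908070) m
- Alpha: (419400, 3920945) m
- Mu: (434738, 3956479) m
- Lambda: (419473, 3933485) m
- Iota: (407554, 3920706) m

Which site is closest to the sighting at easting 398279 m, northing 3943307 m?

Delta

Squared distances to each site:
Kappa: 106731144.000; Epsilon: 1397438474.000; Delta: 1834865.000; Theta: 1339048360.000; Zeta: 956122600.000; Beta: 1242499945.000; Alpha: 946155685.000; Mu: 1502760265.000; Lambda: 545657320.000; Iota: 596830826.000.
Minimum at Delta.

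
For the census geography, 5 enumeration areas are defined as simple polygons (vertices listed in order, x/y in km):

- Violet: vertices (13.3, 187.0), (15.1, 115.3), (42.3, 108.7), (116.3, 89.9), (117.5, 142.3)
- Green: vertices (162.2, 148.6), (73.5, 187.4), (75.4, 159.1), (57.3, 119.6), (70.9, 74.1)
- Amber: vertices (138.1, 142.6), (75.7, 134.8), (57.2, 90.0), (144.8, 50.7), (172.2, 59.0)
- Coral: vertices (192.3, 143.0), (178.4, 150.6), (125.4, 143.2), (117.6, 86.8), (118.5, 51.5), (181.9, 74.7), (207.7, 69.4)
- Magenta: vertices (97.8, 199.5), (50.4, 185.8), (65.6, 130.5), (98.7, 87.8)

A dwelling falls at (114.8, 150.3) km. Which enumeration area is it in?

Green

Cast a ray rightward from (114.8, 150.3). For each polygon, the edges (by vertex number in listed order) whose endpoints lie on opposite sides of y = 150.3, where each meets that height, and whether that is right or left of the point:
Violet: 1–2 at x≈14.22 (left), 5–1 at x≈98.85 (left) → 0 crossings.
Green: 1–2 at x≈158.31 (right), 3–4 at x≈71.37 (left) → 1 crossing.
Amber: no edge straddles that height → 0 crossings.
Coral: 1–2 at x≈178.95 (right), 2–3 at x≈176.25 (right) → 2 crossings.
Magenta: 2–3 at x≈60.16 (left), 4–1 at x≈98.20 (left) → 0 crossings.
Only Green has an odd count, so the point is inside Green.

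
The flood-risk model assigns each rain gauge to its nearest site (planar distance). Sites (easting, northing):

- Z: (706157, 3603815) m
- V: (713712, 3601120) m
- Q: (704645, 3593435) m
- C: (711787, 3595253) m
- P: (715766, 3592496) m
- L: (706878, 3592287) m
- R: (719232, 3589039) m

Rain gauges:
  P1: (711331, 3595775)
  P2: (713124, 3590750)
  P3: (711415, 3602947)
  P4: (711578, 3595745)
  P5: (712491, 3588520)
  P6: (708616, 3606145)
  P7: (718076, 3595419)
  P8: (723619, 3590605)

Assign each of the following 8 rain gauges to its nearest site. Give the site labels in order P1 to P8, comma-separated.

P1 → C (d²=480420.00)
P2 → P (d²=10028680.00)
P3 → V (d²=8614138.00)
P4 → C (d²=285745.00)
P5 → P (d²=26534201.00)
P6 → Z (d²=11475581.00)
P7 → P (d²=13880029.00)
P8 → R (d²=21698125.00)

C, P, V, C, P, Z, P, R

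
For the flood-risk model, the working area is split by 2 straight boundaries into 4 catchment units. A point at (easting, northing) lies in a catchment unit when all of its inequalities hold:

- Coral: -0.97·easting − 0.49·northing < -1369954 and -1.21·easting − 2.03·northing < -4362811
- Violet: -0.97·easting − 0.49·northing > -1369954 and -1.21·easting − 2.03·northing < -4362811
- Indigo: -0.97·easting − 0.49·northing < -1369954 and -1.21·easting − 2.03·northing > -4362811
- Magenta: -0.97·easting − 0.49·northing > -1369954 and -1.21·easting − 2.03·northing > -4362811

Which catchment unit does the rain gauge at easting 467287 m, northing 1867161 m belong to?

Magenta

-0.97·467287 − 0.49·1867161 = -1368177.280, which is > -1369954
-1.21·467287 − 2.03·1867161 = -4355754.100, which is > -4362811
This sign pattern matches Magenta.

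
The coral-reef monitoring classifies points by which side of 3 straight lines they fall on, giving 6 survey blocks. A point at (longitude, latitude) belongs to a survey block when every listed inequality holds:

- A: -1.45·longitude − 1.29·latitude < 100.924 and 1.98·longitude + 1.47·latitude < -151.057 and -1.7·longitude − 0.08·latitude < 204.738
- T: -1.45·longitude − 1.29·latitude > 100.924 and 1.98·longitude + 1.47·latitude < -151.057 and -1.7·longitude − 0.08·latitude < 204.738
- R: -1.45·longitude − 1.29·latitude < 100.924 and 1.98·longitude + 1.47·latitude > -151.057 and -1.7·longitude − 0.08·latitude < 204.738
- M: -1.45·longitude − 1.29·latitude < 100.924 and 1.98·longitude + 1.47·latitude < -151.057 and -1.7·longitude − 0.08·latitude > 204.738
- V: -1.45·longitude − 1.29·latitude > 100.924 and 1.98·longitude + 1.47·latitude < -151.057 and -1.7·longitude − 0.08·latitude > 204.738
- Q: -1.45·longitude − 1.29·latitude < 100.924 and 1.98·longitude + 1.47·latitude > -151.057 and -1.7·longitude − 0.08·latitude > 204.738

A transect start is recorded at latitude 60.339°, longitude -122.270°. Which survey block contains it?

A

-1.45·-122.270 − 1.29·60.339 = 99.454, which is < 100.924
1.98·-122.270 + 1.47·60.339 = -153.396, which is < -151.057
-1.7·-122.270 − 0.08·60.339 = 203.032, which is < 204.738
This sign pattern matches A.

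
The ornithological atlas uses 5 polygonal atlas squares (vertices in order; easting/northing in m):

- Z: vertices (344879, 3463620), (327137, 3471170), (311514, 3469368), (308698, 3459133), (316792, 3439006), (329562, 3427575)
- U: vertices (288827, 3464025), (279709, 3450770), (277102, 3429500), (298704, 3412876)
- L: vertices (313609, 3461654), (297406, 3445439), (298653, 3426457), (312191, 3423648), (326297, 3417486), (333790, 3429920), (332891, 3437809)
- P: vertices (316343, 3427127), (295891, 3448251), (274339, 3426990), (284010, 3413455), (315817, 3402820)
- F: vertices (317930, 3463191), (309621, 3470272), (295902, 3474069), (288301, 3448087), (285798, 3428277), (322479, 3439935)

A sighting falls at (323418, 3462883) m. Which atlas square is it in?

Cast a ray rightward from (323418, 3462883). For each polygon, the edges (by vertex number in listed order) whose endpoints lie on opposite sides of northing = 3462883, where each meets that height, and whether that is right or left of the point:
Z: 3–4 at easting≈309729.8 (left), 6–1 at easting≈344565.8 (right) → 1 crossing.
U: 1–2 at easting≈288041.4 (left), 4–1 at easting≈289047.5 (left) → 0 crossings.
L: no edge straddles that height → 0 crossings.
P: no edge straddles that height → 0 crossings.
F: 3–4 at easting≈292629.6 (left), 6–1 at easting≈317990.2 (left) → 0 crossings.
Only Z has an odd count, so the point is inside Z.

Z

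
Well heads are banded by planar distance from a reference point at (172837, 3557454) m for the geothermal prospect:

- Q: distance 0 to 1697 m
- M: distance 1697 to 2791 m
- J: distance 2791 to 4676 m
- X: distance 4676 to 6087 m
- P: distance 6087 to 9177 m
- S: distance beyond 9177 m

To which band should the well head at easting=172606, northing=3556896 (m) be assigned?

Distance = √((172606−172837)² + (3556896−3557454)²) = √(53361.000 + 311364.000) = 603.925 m.
0 ≤ 603.925 < 1697 → Q.

Q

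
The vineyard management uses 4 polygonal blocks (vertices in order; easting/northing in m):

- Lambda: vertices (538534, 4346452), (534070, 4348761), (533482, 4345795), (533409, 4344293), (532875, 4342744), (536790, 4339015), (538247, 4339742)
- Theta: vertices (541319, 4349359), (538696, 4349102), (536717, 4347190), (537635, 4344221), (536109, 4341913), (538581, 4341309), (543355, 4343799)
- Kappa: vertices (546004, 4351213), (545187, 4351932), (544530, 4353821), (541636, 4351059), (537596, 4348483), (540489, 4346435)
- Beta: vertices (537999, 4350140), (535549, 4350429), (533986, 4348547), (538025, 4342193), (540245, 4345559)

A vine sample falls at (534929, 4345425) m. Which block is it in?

Lambda

Cast a ray rightward from (534929, 4345425). For each polygon, the edges (by vertex number in listed order) whose endpoints lie on opposite sides of northing = 4345425, where each meets that height, and whether that is right or left of the point:
Lambda: 3–4 at easting≈533464.0 (left), 7–1 at easting≈538490.1 (right) → 1 crossing.
Theta: 3–4 at easting≈537262.7 (right), 7–1 at easting≈542759.6 (right) → 2 crossings.
Kappa: no edge straddles that height → 0 crossings.
Beta: 3–4 at easting≈535970.5 (right), 4–5 at easting≈540156.6 (right) → 2 crossings.
Only Lambda has an odd count, so the point is inside Lambda.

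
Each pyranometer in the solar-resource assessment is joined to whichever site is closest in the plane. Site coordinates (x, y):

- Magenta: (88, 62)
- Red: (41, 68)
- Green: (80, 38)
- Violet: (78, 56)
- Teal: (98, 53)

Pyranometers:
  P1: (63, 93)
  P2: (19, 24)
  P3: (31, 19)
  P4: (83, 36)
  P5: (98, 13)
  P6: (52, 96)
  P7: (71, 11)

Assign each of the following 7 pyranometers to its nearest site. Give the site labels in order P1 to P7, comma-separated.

Red, Red, Red, Green, Green, Red, Green

P1 → Red (d²=1109.00)
P2 → Red (d²=2420.00)
P3 → Red (d²=2501.00)
P4 → Green (d²=13.00)
P5 → Green (d²=949.00)
P6 → Red (d²=905.00)
P7 → Green (d²=810.00)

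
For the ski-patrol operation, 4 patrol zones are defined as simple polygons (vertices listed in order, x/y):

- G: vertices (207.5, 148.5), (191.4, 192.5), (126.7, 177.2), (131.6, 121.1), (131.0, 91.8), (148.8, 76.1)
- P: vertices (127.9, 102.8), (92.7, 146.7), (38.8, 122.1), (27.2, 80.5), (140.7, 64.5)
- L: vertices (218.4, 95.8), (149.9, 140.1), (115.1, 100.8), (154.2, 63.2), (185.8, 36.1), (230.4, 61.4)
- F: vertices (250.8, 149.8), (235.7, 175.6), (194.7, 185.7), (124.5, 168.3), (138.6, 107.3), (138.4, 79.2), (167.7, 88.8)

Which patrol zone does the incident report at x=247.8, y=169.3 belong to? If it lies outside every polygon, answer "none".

Cast a ray rightward from (247.8, 169.3). For each polygon, the edges (by vertex number in listed order) whose endpoints lie on opposite sides of y = 169.3, where each meets that height, and whether that is right or left of the point:
G: 1–2 at x≈199.89 (left), 3–4 at x≈127.39 (left) → 0 crossings.
P: no edge straddles that height → 0 crossings.
L: no edge straddles that height → 0 crossings.
F: 1–2 at x≈239.39 (left), 3–4 at x≈128.53 (left) → 0 crossings.
All counts are even, so the point lies outside every listed polygon.

none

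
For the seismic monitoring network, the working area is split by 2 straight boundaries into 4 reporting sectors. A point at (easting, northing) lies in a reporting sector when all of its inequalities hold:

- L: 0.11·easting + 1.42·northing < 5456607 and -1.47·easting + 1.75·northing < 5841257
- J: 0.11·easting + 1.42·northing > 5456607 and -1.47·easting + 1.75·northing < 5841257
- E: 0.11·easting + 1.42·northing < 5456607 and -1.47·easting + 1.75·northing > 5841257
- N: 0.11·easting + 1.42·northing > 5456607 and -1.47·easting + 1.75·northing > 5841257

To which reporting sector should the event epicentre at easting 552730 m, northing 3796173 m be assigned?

0.11·552730 + 1.42·3796173 = 5451365.960, which is < 5456607
-1.47·552730 + 1.75·3796173 = 5830789.650, which is < 5841257
This sign pattern matches L.

L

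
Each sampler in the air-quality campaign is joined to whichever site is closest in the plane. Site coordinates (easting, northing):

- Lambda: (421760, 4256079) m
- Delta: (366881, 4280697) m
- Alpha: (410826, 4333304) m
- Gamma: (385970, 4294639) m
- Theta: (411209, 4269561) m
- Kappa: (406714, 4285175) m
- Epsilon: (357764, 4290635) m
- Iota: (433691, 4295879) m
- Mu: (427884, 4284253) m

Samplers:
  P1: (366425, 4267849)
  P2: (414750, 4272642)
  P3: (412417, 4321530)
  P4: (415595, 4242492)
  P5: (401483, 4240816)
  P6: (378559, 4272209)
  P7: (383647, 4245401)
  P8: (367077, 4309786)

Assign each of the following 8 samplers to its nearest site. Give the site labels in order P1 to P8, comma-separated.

Delta, Theta, Alpha, Lambda, Lambda, Delta, Theta, Epsilon

P1 → Delta (d²=165279040.00)
P2 → Theta (d²=22031242.00)
P3 → Alpha (d²=141158357.00)
P4 → Lambda (d²=222613794.00)
P5 → Lambda (d²=644115898.00)
P6 → Delta (d²=208421828.00)
P7 → Theta (d²=1343369444.00)
P8 → Epsilon (d²=453492770.00)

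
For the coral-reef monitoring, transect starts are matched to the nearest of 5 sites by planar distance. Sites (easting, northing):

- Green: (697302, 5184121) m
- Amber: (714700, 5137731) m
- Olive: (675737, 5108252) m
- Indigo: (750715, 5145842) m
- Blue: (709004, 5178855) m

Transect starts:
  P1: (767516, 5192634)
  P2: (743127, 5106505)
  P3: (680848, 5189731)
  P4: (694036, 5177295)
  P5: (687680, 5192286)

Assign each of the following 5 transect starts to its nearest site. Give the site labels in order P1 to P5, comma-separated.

P1 → Indigo (d²=2471764865.00)
P2 → Indigo (d²=1604977313.00)
P3 → Green (d²=302206216.00)
P4 → Green (d²=57261032.00)
P5 → Green (d²=159250109.00)

Indigo, Indigo, Green, Green, Green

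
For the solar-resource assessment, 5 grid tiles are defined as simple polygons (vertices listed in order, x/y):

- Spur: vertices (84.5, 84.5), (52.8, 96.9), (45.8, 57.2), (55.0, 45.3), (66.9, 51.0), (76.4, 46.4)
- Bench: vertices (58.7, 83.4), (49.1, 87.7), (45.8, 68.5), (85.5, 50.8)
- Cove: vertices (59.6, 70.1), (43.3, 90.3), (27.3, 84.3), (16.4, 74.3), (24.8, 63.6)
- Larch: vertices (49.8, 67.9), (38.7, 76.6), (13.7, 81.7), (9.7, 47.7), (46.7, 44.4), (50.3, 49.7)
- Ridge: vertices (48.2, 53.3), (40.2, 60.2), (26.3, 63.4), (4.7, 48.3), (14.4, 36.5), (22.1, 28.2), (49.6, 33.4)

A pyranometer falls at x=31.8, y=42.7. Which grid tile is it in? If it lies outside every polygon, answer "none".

Cast a ray rightward from (31.8, 42.7). For each polygon, the edges (by vertex number in listed order) whose endpoints lie on opposite sides of y = 42.7, where each meets that height, and whether that is right or left of the point:
Spur: no edge straddles that height → 0 crossings.
Bench: no edge straddles that height → 0 crossings.
Cove: no edge straddles that height → 0 crossings.
Larch: no edge straddles that height → 0 crossings.
Ridge: 4–5 at x≈9.30 (left), 7–1 at x≈48.95 (right) → 1 crossing.
Only Ridge has an odd count, so the point is inside Ridge.

Ridge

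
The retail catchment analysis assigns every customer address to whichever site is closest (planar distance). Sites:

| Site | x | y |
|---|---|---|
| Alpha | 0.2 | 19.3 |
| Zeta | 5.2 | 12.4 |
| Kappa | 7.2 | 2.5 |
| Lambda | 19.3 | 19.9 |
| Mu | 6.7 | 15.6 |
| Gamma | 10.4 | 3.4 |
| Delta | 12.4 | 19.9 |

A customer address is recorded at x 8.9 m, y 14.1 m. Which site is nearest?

Mu

Squared distances to each site:
Alpha: 102.730; Zeta: 16.580; Kappa: 137.450; Lambda: 141.800; Mu: 7.090; Gamma: 116.740; Delta: 45.890.
Minimum at Mu.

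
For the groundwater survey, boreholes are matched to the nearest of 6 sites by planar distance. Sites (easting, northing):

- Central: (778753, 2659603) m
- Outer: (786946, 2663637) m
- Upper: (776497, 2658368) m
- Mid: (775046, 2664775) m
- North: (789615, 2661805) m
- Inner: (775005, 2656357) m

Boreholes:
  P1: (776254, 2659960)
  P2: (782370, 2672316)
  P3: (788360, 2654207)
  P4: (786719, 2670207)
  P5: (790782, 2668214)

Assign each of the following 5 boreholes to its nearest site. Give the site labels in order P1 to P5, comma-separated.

P1 → Upper (d²=2593513.00)
P2 → Outer (d²=96264817.00)
P3 → North (d²=59304629.00)
P4 → Outer (d²=43216429.00)
P5 → Outer (d²=35663825.00)

Upper, Outer, North, Outer, Outer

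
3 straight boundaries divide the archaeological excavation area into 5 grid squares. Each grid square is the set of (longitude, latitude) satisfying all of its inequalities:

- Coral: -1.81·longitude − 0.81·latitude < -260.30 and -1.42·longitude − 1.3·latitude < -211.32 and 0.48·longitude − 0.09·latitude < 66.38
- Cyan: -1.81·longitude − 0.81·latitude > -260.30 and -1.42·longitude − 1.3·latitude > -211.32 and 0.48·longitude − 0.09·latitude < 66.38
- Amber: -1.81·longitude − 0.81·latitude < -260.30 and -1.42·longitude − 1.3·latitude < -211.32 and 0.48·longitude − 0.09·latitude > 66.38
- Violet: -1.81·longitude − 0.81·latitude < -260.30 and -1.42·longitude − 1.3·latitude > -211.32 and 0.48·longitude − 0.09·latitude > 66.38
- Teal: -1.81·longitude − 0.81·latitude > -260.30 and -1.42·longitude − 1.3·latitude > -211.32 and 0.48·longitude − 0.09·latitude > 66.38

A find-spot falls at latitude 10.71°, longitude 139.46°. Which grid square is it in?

-1.81·139.46 − 0.81·10.71 = -261.098, which is < -260.30
-1.42·139.46 − 1.3·10.71 = -211.956, which is < -211.32
0.48·139.46 − 0.09·10.71 = 65.977, which is < 66.38
This sign pattern matches Coral.

Coral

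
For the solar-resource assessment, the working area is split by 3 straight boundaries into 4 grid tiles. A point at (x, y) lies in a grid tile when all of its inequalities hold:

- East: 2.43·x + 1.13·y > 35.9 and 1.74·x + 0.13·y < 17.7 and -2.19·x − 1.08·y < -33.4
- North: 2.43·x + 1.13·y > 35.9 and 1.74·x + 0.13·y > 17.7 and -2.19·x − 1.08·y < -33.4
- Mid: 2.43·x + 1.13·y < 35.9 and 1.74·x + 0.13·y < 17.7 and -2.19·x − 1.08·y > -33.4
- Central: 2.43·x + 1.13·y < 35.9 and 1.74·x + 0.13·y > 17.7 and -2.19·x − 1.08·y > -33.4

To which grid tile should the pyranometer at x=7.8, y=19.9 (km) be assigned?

2.43·7.8 + 1.13·19.9 = 41.441, which is > 35.9
1.74·7.8 + 0.13·19.9 = 16.159, which is < 17.7
-2.19·7.8 − 1.08·19.9 = -38.574, which is < -33.4
This sign pattern matches East.

East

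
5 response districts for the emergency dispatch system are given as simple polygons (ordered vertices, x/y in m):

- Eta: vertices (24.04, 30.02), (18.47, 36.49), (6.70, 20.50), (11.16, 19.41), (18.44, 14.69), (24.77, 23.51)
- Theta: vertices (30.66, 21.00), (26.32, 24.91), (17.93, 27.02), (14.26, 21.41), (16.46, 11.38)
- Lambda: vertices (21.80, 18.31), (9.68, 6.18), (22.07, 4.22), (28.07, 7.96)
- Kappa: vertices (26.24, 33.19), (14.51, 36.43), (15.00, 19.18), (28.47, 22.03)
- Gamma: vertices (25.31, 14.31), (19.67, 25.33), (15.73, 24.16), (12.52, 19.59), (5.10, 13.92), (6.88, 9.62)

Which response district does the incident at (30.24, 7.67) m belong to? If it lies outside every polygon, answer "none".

none

Cast a ray rightward from (30.24, 7.67). For each polygon, the edges (by vertex number in listed order) whose endpoints lie on opposite sides of y = 7.67, where each meets that height, and whether that is right or left of the point:
Eta: no edge straddles that height → 0 crossings.
Theta: no edge straddles that height → 0 crossings.
Lambda: 1–2 at x≈11.169 (left), 3–4 at x≈27.605 (left) → 0 crossings.
Kappa: no edge straddles that height → 0 crossings.
Gamma: no edge straddles that height → 0 crossings.
All counts are even, so the point lies outside every listed polygon.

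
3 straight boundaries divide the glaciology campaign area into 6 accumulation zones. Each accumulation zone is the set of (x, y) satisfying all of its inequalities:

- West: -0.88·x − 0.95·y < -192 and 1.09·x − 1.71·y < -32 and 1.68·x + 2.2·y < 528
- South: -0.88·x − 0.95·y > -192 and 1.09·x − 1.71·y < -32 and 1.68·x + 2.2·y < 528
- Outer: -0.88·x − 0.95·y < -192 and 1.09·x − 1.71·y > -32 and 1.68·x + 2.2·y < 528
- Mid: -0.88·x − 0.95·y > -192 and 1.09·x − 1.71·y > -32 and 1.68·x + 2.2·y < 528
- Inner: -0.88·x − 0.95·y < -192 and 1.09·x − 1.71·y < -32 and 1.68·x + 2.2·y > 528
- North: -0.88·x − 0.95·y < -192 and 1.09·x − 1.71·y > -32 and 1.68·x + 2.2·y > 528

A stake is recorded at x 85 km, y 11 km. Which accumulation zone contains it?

Mid

-0.88·85 − 0.95·11 = -85.250, which is > -192
1.09·85 − 1.71·11 = 73.840, which is > -32
1.68·85 + 2.2·11 = 167.000, which is < 528
This sign pattern matches Mid.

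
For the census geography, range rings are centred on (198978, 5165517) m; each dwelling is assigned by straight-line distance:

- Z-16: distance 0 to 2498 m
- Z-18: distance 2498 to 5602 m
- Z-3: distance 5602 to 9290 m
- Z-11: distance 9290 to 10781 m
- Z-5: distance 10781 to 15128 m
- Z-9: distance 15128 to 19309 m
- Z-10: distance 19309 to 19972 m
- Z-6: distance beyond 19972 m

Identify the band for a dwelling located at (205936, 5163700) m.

Z-3

Distance = √((205936−198978)² + (5163700−5165517)²) = √(48413764.000 + 3301489.000) = 7191.332 m.
5602 ≤ 7191.332 < 9290 → Z-3.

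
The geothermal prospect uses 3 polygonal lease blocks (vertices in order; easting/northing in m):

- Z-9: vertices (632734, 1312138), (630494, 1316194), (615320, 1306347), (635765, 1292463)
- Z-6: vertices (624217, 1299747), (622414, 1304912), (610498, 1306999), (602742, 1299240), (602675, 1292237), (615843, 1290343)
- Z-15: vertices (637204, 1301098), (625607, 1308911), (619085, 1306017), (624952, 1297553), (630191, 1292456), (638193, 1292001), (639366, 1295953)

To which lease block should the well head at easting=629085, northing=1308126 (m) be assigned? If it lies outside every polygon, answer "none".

Cast a ray rightward from (629085, 1308126). For each polygon, the edges (by vertex number in listed order) whose endpoints lie on opposite sides of northing = 1308126, where each meets that height, and whether that is right or left of the point:
Z-9: 2–3 at easting≈618061.4 (left), 4–1 at easting≈633352.1 (right) → 1 crossing.
Z-6: no edge straddles that height → 0 crossings.
Z-15: 1–2 at easting≈626772.2 (left), 2–3 at easting≈623837.9 (left) → 0 crossings.
Only Z-9 has an odd count, so the point is inside Z-9.

Z-9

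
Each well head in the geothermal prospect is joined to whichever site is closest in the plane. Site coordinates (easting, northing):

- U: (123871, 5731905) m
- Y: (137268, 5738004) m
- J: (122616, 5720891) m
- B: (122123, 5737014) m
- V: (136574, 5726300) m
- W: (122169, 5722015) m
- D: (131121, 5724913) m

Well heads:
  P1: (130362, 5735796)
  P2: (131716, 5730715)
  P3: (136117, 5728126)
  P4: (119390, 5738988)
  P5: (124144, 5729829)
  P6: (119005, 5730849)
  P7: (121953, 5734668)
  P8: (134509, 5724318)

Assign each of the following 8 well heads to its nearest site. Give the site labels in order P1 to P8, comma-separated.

P1 → Y (d²=52568100.00)
P2 → D (d²=34017229.00)
P3 → V (d²=3543125.00)
P4 → B (d²=11365965.00)
P5 → U (d²=4384305.00)
P6 → U (d²=24793092.00)
P7 → B (d²=5532616.00)
P8 → V (d²=8192549.00)

Y, D, V, B, U, U, B, V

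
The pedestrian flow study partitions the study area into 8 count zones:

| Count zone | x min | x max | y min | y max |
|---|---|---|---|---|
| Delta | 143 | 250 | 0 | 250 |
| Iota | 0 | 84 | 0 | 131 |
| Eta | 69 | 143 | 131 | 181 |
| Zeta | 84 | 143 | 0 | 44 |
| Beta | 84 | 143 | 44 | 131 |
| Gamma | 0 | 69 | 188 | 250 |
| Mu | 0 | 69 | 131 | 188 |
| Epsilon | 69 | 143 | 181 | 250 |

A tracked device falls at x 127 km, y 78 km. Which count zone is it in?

Beta

The point has x = 127 and y = 78.
Only Beta satisfies 84 ≤ x ≤ 143 and 44 ≤ y ≤ 131.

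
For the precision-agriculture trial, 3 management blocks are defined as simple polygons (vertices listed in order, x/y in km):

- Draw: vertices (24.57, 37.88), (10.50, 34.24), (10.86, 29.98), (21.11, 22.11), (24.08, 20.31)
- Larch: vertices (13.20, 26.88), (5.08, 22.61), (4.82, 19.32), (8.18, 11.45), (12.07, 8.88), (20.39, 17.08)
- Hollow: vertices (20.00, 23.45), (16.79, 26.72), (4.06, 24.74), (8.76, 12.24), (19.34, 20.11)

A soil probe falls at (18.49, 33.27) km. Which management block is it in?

Cast a ray rightward from (18.49, 33.27). For each polygon, the edges (by vertex number in listed order) whose endpoints lie on opposite sides of y = 33.27, where each meets that height, and whether that is right or left of the point:
Draw: 2–3 at x≈10.582 (left), 5–1 at x≈24.441 (right) → 1 crossing.
Larch: no edge straddles that height → 0 crossings.
Hollow: no edge straddles that height → 0 crossings.
Only Draw has an odd count, so the point is inside Draw.

Draw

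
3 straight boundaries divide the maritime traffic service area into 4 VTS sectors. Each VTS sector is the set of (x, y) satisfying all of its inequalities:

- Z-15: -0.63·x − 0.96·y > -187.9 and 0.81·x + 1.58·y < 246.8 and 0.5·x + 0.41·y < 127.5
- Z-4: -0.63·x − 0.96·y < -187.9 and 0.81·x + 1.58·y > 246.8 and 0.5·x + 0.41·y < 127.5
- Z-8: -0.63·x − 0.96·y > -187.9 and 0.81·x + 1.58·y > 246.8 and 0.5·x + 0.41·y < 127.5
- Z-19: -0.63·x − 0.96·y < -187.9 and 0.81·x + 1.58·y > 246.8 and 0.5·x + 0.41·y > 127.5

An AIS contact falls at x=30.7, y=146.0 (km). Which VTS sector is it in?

Z-8

-0.63·30.7 − 0.96·146.0 = -159.501, which is > -187.9
0.81·30.7 + 1.58·146.0 = 255.547, which is > 246.8
0.5·30.7 + 0.41·146.0 = 75.210, which is < 127.5
This sign pattern matches Z-8.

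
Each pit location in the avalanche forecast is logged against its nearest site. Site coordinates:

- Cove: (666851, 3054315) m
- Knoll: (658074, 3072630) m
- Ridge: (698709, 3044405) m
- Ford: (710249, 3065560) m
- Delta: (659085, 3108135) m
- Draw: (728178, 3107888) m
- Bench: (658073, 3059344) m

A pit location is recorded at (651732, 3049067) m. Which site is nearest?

Squared distances to each site:
Cove: 256125665.000; Knoll: 595435933.000; Ridge: 2228572773.000; Ford: 3696258338.000; Delta: 3543095233.000; Draw: 9303900957.000; Bench: 145825010.000.
Minimum at Bench.

Bench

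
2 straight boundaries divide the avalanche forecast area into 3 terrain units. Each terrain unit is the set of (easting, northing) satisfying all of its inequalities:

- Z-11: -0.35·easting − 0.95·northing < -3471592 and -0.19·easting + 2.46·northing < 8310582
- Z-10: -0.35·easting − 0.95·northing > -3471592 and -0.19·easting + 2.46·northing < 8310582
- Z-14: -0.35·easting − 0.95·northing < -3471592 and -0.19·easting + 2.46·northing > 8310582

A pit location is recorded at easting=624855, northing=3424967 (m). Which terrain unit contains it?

-0.35·624855 − 0.95·3424967 = -3472417.900, which is < -3471592
-0.19·624855 + 2.46·3424967 = 8306696.370, which is < 8310582
This sign pattern matches Z-11.

Z-11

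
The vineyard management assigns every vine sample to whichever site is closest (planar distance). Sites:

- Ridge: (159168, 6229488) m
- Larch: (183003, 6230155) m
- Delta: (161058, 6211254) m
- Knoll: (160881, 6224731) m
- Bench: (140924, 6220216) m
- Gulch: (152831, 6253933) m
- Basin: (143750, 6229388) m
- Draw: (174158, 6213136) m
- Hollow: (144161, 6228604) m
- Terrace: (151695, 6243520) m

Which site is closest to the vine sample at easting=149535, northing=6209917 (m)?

Squared distances to each site:
Ridge: 475818730.000; Larch: 1529683668.000; Delta: 134567098.000; Knoll: 348186312.000; Bench: 180218722.000; Gulch: 1948271872.000; Basin: 412586066.000; Draw: 616654090.000; Hollow: 378083845.000; Terrace: 1133827209.000.
Minimum at Delta.

Delta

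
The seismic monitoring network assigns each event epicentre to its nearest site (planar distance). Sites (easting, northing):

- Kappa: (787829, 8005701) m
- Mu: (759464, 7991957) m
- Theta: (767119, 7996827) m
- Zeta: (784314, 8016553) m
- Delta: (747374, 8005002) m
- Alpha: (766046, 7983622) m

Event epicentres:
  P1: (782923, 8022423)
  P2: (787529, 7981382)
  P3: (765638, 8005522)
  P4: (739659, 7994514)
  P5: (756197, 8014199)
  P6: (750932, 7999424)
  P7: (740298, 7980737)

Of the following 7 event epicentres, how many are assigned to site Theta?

1

P1 → Zeta
P2 → Alpha
P3 → Theta
P4 → Delta
P5 → Delta
P6 → Delta
P7 → Mu
1 of the 7 goes to Theta.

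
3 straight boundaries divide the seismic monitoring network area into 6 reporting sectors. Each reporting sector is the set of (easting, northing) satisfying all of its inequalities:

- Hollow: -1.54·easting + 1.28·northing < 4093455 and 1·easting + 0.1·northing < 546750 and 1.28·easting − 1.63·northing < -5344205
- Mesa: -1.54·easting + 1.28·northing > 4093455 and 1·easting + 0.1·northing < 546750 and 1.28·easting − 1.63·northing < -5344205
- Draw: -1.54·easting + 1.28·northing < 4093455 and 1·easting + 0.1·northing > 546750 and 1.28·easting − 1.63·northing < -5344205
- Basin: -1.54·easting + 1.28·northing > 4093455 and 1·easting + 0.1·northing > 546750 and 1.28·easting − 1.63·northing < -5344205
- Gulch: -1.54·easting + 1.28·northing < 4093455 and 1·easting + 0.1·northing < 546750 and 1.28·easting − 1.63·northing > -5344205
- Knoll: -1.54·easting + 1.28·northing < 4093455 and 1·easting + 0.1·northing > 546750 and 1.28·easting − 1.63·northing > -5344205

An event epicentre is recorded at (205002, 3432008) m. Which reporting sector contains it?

-1.54·205002 + 1.28·3432008 = 4077267.160, which is < 4093455
1·205002 + 0.1·3432008 = 548202.800, which is > 546750
1.28·205002 − 1.63·3432008 = -5331770.480, which is > -5344205
This sign pattern matches Knoll.

Knoll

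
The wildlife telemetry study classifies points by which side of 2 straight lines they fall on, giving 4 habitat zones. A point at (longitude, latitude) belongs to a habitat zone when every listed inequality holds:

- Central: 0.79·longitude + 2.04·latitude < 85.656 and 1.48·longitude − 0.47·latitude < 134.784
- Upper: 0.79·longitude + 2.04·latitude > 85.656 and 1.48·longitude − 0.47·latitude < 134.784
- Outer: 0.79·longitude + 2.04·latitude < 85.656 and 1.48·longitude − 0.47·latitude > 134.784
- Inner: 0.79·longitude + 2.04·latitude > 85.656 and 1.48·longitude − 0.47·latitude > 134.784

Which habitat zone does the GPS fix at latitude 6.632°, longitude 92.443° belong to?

0.79·92.443 + 2.04·6.632 = 86.559, which is > 85.656
1.48·92.443 − 0.47·6.632 = 133.699, which is < 134.784
This sign pattern matches Upper.

Upper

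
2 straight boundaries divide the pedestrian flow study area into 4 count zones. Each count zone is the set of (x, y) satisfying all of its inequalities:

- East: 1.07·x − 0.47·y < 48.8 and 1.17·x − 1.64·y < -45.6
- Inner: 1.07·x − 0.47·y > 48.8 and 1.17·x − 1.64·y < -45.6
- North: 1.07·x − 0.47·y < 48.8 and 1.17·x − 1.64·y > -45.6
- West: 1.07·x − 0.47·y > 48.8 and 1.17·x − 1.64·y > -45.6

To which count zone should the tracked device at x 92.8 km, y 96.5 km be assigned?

Inner

1.07·92.8 − 0.47·96.5 = 53.941, which is > 48.8
1.17·92.8 − 1.64·96.5 = -49.684, which is < -45.6
This sign pattern matches Inner.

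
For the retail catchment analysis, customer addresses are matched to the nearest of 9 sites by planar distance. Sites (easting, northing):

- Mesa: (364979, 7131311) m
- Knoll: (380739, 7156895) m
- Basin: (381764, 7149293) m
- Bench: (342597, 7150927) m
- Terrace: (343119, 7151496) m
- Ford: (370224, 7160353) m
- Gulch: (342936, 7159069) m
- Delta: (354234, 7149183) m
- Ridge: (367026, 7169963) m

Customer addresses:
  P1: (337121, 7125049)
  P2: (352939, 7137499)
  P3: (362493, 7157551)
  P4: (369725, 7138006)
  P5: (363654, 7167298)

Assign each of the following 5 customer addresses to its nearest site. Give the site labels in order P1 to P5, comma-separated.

Bench, Delta, Ford, Mesa, Ridge

P1 → Bench (d²=699657460.00)
P2 → Delta (d²=138192881.00)
P3 → Ford (d²=67619565.00)
P4 → Mesa (d²=67347541.00)
P5 → Ridge (d²=18472609.00)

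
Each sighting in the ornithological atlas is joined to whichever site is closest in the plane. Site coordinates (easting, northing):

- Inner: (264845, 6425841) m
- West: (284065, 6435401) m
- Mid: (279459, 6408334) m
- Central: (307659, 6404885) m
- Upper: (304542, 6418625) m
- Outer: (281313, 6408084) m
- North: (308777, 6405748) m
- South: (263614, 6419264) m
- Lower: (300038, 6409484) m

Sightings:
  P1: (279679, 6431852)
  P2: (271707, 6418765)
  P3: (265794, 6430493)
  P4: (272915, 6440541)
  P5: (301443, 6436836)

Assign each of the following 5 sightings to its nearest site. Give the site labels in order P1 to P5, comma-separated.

West, South, Inner, West, West

P1 → West (d²=31832397.00)
P2 → South (d²=65745650.00)
P3 → Inner (d²=22541705.00)
P4 → West (d²=150742100.00)
P5 → West (d²=304054109.00)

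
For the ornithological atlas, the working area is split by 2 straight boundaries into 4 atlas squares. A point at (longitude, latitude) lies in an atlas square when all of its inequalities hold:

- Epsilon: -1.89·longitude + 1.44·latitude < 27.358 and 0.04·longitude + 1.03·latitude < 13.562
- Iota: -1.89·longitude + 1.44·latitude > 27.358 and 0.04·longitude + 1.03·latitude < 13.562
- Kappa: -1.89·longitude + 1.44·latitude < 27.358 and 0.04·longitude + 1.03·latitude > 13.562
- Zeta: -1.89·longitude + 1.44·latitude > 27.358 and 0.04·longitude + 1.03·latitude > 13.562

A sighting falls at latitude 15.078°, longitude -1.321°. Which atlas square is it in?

Kappa

-1.89·-1.321 + 1.44·15.078 = 24.209, which is < 27.358
0.04·-1.321 + 1.03·15.078 = 15.477, which is > 13.562
This sign pattern matches Kappa.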